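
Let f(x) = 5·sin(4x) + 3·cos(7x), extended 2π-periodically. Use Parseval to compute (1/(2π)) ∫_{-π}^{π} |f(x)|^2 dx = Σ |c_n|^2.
Σ |c_n|^2 = 17

Expand |f|^2 and use orthogonality of {sin(nx), cos(mx)} on [-π, π]:
  ∫_{-π}^{π} sin(nx)^2 dx = π, ∫ cos(mx)^2 dx = π, and cross terms integrate to 0.
So ∫_{-π}^{π} f(x)^2 dx = 5^2 · π + 3^2 · π = (25 + 9)π.
Divide by 2π: (25 + 9)/2 = 17.
By Parseval, this equals Σ |c_n|^2.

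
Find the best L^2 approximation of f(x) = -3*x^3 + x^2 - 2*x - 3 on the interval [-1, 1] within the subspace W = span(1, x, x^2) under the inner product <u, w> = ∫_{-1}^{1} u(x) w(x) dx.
g(x) = x^2 - 19*x/5 - 3

The best approximation g ∈ W is the orthogonal projection of f onto W. Writing g = a_0 + a_1 x + a_2 x^2, the coefficients solve the normal equations G · a = b where
  G_{ij} = <φ_i, φ_j> and b_i = <f, φ_i>, with φ_0 = 1, φ_1 = x, φ_2 = x^2.
G =
  [2, 0, 2/3]
  [0, 2/3, 0]
  [2/3, 0, 2/5],
b = (-16/3, -38/15, -8/5).
Solving gives a_0 = -3, a_1 = -19/5, a_2 = 1, so
  g(x) = x^2 - 19*x/5 - 3.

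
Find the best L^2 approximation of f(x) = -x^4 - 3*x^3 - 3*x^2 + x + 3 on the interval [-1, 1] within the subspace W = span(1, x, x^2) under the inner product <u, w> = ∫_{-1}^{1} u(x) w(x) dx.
g(x) = -27*x^2/7 - 4*x/5 + 108/35

The best approximation g ∈ W is the orthogonal projection of f onto W. Writing g = a_0 + a_1 x + a_2 x^2, the coefficients solve the normal equations G · a = b where
  G_{ij} = <φ_i, φ_j> and b_i = <f, φ_i>, with φ_0 = 1, φ_1 = x, φ_2 = x^2.
G =
  [2, 0, 2/3]
  [0, 2/3, 0]
  [2/3, 0, 2/5],
b = (18/5, -8/15, 18/35).
Solving gives a_0 = 108/35, a_1 = -4/5, a_2 = -27/7, so
  g(x) = -27*x^2/7 - 4*x/5 + 108/35.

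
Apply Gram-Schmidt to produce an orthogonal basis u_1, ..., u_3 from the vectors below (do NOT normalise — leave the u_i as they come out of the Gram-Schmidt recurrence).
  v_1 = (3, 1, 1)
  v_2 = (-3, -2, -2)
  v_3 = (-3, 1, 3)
Orthogonal basis:
  u_1 = (3, 1, 1)
  u_2 = (6/11, -9/11, -9/11)
  u_3 = (0, -1, 1)

Apply the Gram-Schmidt recurrence
  u_1 = v_1
  u_i = v_i − Σ_{j<i} ((v_i · u_j) / (u_j · u_j)) · u_j.

Step by step this gives:
  u_1 = (3, 1, 1)
  u_2 = (6/11, -9/11, -9/11)
  u_3 = (0, -1, 1)

Orthogonality check:
  u_2 · u_1 = 0 (should be 0)
  u_3 · u_1 = 0 (should be 0)
  u_3 · u_2 = 0 (should be 0)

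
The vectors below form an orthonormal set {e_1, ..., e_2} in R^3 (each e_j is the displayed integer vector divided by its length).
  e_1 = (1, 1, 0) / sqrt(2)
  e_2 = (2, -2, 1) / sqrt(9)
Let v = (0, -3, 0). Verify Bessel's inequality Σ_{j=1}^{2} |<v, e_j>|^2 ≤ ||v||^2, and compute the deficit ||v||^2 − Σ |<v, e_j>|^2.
Σ |<v, e_j>|^2 = 17/2; ||v||^2 = 9; deficit = 1/2

Write each e_j = u_j / sqrt(<u_j, u_j>) where u_j is the displayed integer vector. Then <v, e_j> = <v, u_j> / sqrt(<u_j, u_j>), so |<v, e_j>|^2 = <v, u_j>^2 / <u_j, u_j>.
Coefficients: <v, e_1> = -3/sqrt(2), <v, e_2> = 6/sqrt(9).
Square and sum: Σ |<v, e_j>|^2 = 17/2.
Compute ||v||^2 = v·v = 9.
Deficit = 9 − 17/2 = 1/2 ≥ 0, confirming Bessel's inequality. (The deficit equals ||v − Σ <v,e_j> e_j||^2, the squared distance from v to span{e_j}.)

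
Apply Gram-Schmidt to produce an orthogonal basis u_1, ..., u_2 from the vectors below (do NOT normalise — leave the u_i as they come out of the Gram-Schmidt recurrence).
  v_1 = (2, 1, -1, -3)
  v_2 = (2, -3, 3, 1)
Orthogonal basis:
  u_1 = (2, 1, -1, -3)
  u_2 = (8/3, -8/3, 8/3, 0)

Apply the Gram-Schmidt recurrence
  u_1 = v_1
  u_i = v_i − Σ_{j<i} ((v_i · u_j) / (u_j · u_j)) · u_j.

Step by step this gives:
  u_1 = (2, 1, -1, -3)
  u_2 = (8/3, -8/3, 8/3, 0)

Orthogonality check:
  u_2 · u_1 = 0 (should be 0)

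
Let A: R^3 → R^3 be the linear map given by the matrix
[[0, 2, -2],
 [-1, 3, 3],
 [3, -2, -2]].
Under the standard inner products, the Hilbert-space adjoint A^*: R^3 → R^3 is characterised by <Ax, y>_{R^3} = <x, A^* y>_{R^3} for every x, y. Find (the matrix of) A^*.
A^* = A^T =
[[0, -1, 3],
 [2, 3, -2],
 [-2, 3, -2]]

For real matrices with standard dot products, the defining identity <Ax, y> = <x, A^* y> gives (Ax)^T y = x^T (A^*) y, i.e. x^T A^T y = x^T (A^*) y. Since this holds for all x, y, we must have A^* = A^T. Therefore
A^* =
[[0, -1, 3],
 [2, 3, -2],
 [-2, 3, -2]].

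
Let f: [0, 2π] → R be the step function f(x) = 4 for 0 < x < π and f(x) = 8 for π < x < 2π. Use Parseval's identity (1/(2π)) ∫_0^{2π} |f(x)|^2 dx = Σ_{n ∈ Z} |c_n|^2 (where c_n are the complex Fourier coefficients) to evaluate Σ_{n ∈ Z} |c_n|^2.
Σ |c_n|^2 = 40

Parseval equates the L^2 energy of f (normalised by 1/(2π)) with the ℓ^2 sum of its Fourier coefficients: (1/(2π)) ∫_0^{2π} |f|^2 = Σ |c_n|^2.
Compute the left side: (1/(2π)) [∫_0^π 4^2 dx + ∫_π^{2π} 8^2 dx] = (1/(2π)) · (16π + 64π) = (16 + 64)/2 = 40.
So Σ_{n ∈ Z} |c_n|^2 = 40.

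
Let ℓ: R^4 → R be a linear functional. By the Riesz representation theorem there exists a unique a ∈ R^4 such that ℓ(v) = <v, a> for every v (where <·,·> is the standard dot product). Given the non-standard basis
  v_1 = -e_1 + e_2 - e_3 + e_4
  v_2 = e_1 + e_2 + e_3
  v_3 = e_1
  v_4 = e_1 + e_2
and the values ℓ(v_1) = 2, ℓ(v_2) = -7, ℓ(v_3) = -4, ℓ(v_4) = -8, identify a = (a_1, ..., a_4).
a = (-4, -4, 1, 3)

Write a = (a_1, ..., a_4) in the standard basis. For each basis vector v_i, ℓ(v_i) = <v_i, a> is a linear equation in the a_j's. Collect the n equations into a matrix system V a = ℓ, where row i of V is v_i (expressed in the standard basis). Since V is invertible (lower-triangular with 1s on the diagonal, up to permutation), solve by back-substitution:
  V =
[[-1, 1, -1, 1],
 [1, 1, 1, 0],
 [1, 0, 0, 0],
 [1, 1, 0, 0]]
  V a = (2, -7, -4, -8)
Solving gives a = (-4, -4, 1, 3).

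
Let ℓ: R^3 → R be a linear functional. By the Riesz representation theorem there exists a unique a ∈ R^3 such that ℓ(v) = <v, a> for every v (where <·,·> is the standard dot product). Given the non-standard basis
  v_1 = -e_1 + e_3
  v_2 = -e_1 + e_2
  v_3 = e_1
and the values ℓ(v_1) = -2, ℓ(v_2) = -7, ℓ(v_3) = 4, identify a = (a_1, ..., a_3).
a = (4, -3, 2)

Write a = (a_1, ..., a_3) in the standard basis. For each basis vector v_i, ℓ(v_i) = <v_i, a> is a linear equation in the a_j's. Collect the n equations into a matrix system V a = ℓ, where row i of V is v_i (expressed in the standard basis). Since V is invertible (lower-triangular with 1s on the diagonal, up to permutation), solve by back-substitution:
  V =
[[-1, 0, 1],
 [-1, 1, 0],
 [1, 0, 0]]
  V a = (-2, -7, 4)
Solving gives a = (4, -3, 2).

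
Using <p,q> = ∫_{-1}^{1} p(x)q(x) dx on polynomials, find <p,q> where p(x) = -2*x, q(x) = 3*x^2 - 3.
<p,q> = 0

Expand the product: p(x)·q(x) = -6*x^3 + 6*x.
∫_{-1}^{1} of each monomial x^k gives [2/(k+1) if k even, 0 if k odd]. Integrating term-by-term (or equivalently evaluating the antiderivative F(x) = -3*x^4/2 + 3*x^2 at the endpoints):
  F(1) − F(−1) = 3/2 − (3/2) = 0.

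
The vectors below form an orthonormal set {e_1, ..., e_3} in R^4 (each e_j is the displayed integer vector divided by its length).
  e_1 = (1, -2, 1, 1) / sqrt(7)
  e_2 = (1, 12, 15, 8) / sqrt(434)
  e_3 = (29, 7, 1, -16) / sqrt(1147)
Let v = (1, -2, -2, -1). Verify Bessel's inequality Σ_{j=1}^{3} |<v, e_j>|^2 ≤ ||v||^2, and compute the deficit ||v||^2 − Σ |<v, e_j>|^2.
Σ |<v, e_j>|^2 = 731/74; ||v||^2 = 10; deficit = 9/74

Write each e_j = u_j / sqrt(<u_j, u_j>) where u_j is the displayed integer vector. Then <v, e_j> = <v, u_j> / sqrt(<u_j, u_j>), so |<v, e_j>|^2 = <v, u_j>^2 / <u_j, u_j>.
Coefficients: <v, e_1> = 2/sqrt(7), <v, e_2> = -61/sqrt(434), <v, e_3> = 29/sqrt(1147).
Square and sum: Σ |<v, e_j>|^2 = 731/74.
Compute ||v||^2 = v·v = 10.
Deficit = 10 − 731/74 = 9/74 ≥ 0, confirming Bessel's inequality. (The deficit equals ||v − Σ <v,e_j> e_j||^2, the squared distance from v to span{e_j}.)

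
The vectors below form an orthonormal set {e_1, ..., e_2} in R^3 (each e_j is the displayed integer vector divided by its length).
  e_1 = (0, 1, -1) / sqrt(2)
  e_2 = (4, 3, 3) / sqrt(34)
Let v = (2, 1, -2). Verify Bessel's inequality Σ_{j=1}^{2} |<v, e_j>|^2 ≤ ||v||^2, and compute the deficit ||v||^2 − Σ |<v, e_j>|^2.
Σ |<v, e_j>|^2 = 89/17; ||v||^2 = 9; deficit = 64/17

Write each e_j = u_j / sqrt(<u_j, u_j>) where u_j is the displayed integer vector. Then <v, e_j> = <v, u_j> / sqrt(<u_j, u_j>), so |<v, e_j>|^2 = <v, u_j>^2 / <u_j, u_j>.
Coefficients: <v, e_1> = 3/sqrt(2), <v, e_2> = 5/sqrt(34).
Square and sum: Σ |<v, e_j>|^2 = 89/17.
Compute ||v||^2 = v·v = 9.
Deficit = 9 − 89/17 = 64/17 ≥ 0, confirming Bessel's inequality. (The deficit equals ||v − Σ <v,e_j> e_j||^2, the squared distance from v to span{e_j}.)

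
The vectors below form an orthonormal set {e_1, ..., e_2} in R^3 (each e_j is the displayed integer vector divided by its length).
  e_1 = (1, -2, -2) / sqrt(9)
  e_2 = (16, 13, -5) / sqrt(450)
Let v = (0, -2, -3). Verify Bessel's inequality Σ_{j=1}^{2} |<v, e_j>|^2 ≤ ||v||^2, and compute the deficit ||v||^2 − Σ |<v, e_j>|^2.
Σ |<v, e_j>|^2 = 569/50; ||v||^2 = 13; deficit = 81/50

Write each e_j = u_j / sqrt(<u_j, u_j>) where u_j is the displayed integer vector. Then <v, e_j> = <v, u_j> / sqrt(<u_j, u_j>), so |<v, e_j>|^2 = <v, u_j>^2 / <u_j, u_j>.
Coefficients: <v, e_1> = 10/sqrt(9), <v, e_2> = -11/sqrt(450).
Square and sum: Σ |<v, e_j>|^2 = 569/50.
Compute ||v||^2 = v·v = 13.
Deficit = 13 − 569/50 = 81/50 ≥ 0, confirming Bessel's inequality. (The deficit equals ||v − Σ <v,e_j> e_j||^2, the squared distance from v to span{e_j}.)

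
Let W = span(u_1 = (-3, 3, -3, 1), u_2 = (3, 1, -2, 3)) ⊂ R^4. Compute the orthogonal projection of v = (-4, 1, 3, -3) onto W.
proj_W(v) = (-2652/635, -296/635, 1033/635, -2064/635)

Set up U = [u_1 | ... | u_2] ∈ R^(4×2). The projector onto W = col(U) is P = U (U^T U)^(-1) U^T.
Compute U^T U =
  [28, 3]
  [3, 23],
and U^T v = (3, -26).
Solve U^T U · c = U^T v for the coefficients: c = (147/635, -737/635). The projection is proj_W(v) = U c.
Check: (v - proj_W(v)) · u_1 = 0  (should be 0).
Check: (v - proj_W(v)) · u_2 = 0  (should be 0).
Result: proj_W(v) = (-2652/635, -296/635, 1033/635, -2064/635).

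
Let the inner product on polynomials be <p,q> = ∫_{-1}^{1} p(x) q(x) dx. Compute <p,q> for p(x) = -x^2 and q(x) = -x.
<p,q> = 0

Expand the product: p(x)·q(x) = x^3.
∫_{-1}^{1} of each monomial x^k gives [2/(k+1) if k even, 0 if k odd]. Integrating term-by-term (or equivalently evaluating the antiderivative F(x) = x^4/4 at the endpoints):
  F(1) − F(−1) = 1/4 − (1/4) = 0.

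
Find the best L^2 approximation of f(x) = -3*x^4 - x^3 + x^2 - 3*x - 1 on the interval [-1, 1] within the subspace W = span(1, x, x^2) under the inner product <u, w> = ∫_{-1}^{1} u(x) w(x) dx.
g(x) = -11*x^2/7 - 18*x/5 - 26/35

The best approximation g ∈ W is the orthogonal projection of f onto W. Writing g = a_0 + a_1 x + a_2 x^2, the coefficients solve the normal equations G · a = b where
  G_{ij} = <φ_i, φ_j> and b_i = <f, φ_i>, with φ_0 = 1, φ_1 = x, φ_2 = x^2.
G =
  [2, 0, 2/3]
  [0, 2/3, 0]
  [2/3, 0, 2/5],
b = (-38/15, -12/5, -118/105).
Solving gives a_0 = -26/35, a_1 = -18/5, a_2 = -11/7, so
  g(x) = -11*x^2/7 - 18*x/5 - 26/35.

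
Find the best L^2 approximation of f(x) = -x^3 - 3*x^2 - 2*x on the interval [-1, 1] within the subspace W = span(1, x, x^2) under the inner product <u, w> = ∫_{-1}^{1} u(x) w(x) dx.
g(x) = -3*x^2 - 13*x/5

The best approximation g ∈ W is the orthogonal projection of f onto W. Writing g = a_0 + a_1 x + a_2 x^2, the coefficients solve the normal equations G · a = b where
  G_{ij} = <φ_i, φ_j> and b_i = <f, φ_i>, with φ_0 = 1, φ_1 = x, φ_2 = x^2.
G =
  [2, 0, 2/3]
  [0, 2/3, 0]
  [2/3, 0, 2/5],
b = (-2, -26/15, -6/5).
Solving gives a_0 = 0, a_1 = -13/5, a_2 = -3, so
  g(x) = -3*x^2 - 13*x/5.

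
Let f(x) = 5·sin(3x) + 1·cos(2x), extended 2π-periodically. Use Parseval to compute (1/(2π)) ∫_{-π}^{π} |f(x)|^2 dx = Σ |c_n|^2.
Σ |c_n|^2 = 13

Expand |f|^2 and use orthogonality of {sin(nx), cos(mx)} on [-π, π]:
  ∫_{-π}^{π} sin(nx)^2 dx = π, ∫ cos(mx)^2 dx = π, and cross terms integrate to 0.
So ∫_{-π}^{π} f(x)^2 dx = 5^2 · π + 1^2 · π = (25 + 1)π.
Divide by 2π: (25 + 1)/2 = 13.
By Parseval, this equals Σ |c_n|^2.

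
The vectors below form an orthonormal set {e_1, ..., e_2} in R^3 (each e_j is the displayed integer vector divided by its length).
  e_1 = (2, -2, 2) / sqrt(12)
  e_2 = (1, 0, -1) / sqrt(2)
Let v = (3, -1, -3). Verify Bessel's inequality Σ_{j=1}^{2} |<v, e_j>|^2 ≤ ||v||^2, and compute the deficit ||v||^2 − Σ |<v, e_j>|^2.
Σ |<v, e_j>|^2 = 55/3; ||v||^2 = 19; deficit = 2/3

Write each e_j = u_j / sqrt(<u_j, u_j>) where u_j is the displayed integer vector. Then <v, e_j> = <v, u_j> / sqrt(<u_j, u_j>), so |<v, e_j>|^2 = <v, u_j>^2 / <u_j, u_j>.
Coefficients: <v, e_1> = 2/sqrt(12), <v, e_2> = 6/sqrt(2).
Square and sum: Σ |<v, e_j>|^2 = 55/3.
Compute ||v||^2 = v·v = 19.
Deficit = 19 − 55/3 = 2/3 ≥ 0, confirming Bessel's inequality. (The deficit equals ||v − Σ <v,e_j> e_j||^2, the squared distance from v to span{e_j}.)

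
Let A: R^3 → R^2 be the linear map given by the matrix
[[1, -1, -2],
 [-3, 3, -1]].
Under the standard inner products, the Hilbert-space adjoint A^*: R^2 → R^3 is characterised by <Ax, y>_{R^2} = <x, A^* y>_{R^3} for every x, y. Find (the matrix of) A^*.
A^* = A^T =
[[1, -3],
 [-1, 3],
 [-2, -1]]

For real matrices with standard dot products, the defining identity <Ax, y> = <x, A^* y> gives (Ax)^T y = x^T (A^*) y, i.e. x^T A^T y = x^T (A^*) y. Since this holds for all x, y, we must have A^* = A^T. Therefore
A^* =
[[1, -3],
 [-1, 3],
 [-2, -1]].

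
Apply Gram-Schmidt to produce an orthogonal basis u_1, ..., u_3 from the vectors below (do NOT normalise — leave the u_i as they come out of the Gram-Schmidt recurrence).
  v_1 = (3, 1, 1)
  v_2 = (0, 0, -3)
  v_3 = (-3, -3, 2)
Orthogonal basis:
  u_1 = (3, 1, 1)
  u_2 = (9/11, 3/11, -30/11)
  u_3 = (3/5, -9/5, 0)

Apply the Gram-Schmidt recurrence
  u_1 = v_1
  u_i = v_i − Σ_{j<i} ((v_i · u_j) / (u_j · u_j)) · u_j.

Step by step this gives:
  u_1 = (3, 1, 1)
  u_2 = (9/11, 3/11, -30/11)
  u_3 = (3/5, -9/5, 0)

Orthogonality check:
  u_2 · u_1 = 0 (should be 0)
  u_3 · u_1 = 0 (should be 0)
  u_3 · u_2 = 0 (should be 0)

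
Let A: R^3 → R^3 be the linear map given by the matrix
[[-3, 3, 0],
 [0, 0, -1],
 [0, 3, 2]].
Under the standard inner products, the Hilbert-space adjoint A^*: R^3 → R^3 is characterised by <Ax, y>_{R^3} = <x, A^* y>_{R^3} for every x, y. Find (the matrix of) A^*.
A^* = A^T =
[[-3, 0, 0],
 [3, 0, 3],
 [0, -1, 2]]

For real matrices with standard dot products, the defining identity <Ax, y> = <x, A^* y> gives (Ax)^T y = x^T (A^*) y, i.e. x^T A^T y = x^T (A^*) y. Since this holds for all x, y, we must have A^* = A^T. Therefore
A^* =
[[-3, 0, 0],
 [3, 0, 3],
 [0, -1, 2]].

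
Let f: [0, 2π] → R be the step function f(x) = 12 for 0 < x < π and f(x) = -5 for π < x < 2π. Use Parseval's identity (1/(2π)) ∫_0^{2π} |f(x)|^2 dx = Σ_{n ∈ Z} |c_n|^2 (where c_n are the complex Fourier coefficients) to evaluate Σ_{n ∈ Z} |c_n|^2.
Σ |c_n|^2 = 169/2

Parseval equates the L^2 energy of f (normalised by 1/(2π)) with the ℓ^2 sum of its Fourier coefficients: (1/(2π)) ∫_0^{2π} |f|^2 = Σ |c_n|^2.
Compute the left side: (1/(2π)) [∫_0^π 12^2 dx + ∫_π^{2π} (-5)^2 dx] = (1/(2π)) · (144π + 25π) = (144 + 25)/2 = 169/2.
So Σ_{n ∈ Z} |c_n|^2 = 169/2.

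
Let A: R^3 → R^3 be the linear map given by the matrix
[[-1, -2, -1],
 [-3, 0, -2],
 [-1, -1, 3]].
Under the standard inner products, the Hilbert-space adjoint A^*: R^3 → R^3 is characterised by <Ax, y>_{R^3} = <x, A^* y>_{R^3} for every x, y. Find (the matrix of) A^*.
A^* = A^T =
[[-1, -3, -1],
 [-2, 0, -1],
 [-1, -2, 3]]

For real matrices with standard dot products, the defining identity <Ax, y> = <x, A^* y> gives (Ax)^T y = x^T (A^*) y, i.e. x^T A^T y = x^T (A^*) y. Since this holds for all x, y, we must have A^* = A^T. Therefore
A^* =
[[-1, -3, -1],
 [-2, 0, -1],
 [-1, -2, 3]].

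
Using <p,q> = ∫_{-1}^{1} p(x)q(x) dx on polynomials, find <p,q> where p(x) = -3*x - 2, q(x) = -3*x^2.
<p,q> = 4

Expand the product: p(x)·q(x) = 9*x^3 + 6*x^2.
∫_{-1}^{1} of each monomial x^k gives [2/(k+1) if k even, 0 if k odd]. Integrating term-by-term (or equivalently evaluating the antiderivative F(x) = 9*x^4/4 + 2*x^3 at the endpoints):
  F(1) − F(−1) = 17/4 − (1/4) = 4.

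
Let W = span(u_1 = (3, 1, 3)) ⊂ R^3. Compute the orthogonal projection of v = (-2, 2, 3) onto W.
proj_W(v) = (15/19, 5/19, 15/19)

Set up U = [u_1 | ... | u_1] ∈ R^(3×1). The projector onto W = col(U) is P = U (U^T U)^(-1) U^T.
Compute U^T U =
  [19],
and U^T v = (5).
Solve U^T U · c = U^T v for the coefficients: c = (5/19). The projection is proj_W(v) = U c.
Check: (v - proj_W(v)) · u_1 = 0  (should be 0).
Result: proj_W(v) = (15/19, 5/19, 15/19).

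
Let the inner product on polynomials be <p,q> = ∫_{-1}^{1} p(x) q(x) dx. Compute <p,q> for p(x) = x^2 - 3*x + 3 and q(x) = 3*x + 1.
<p,q> = 2/3

Expand the product: p(x)·q(x) = 3*x^3 - 8*x^2 + 6*x + 3.
∫_{-1}^{1} of each monomial x^k gives [2/(k+1) if k even, 0 if k odd]. Integrating term-by-term (or equivalently evaluating the antiderivative F(x) = 3*x^4/4 - 8*x^3/3 + 3*x^2 + 3*x at the endpoints):
  F(1) − F(−1) = 49/12 − (41/12) = 2/3.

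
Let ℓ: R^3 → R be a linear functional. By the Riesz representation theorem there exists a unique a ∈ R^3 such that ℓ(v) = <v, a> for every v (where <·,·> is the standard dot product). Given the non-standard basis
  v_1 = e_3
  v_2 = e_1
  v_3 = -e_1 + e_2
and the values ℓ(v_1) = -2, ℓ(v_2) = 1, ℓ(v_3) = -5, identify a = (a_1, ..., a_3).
a = (1, -4, -2)

Write a = (a_1, ..., a_3) in the standard basis. For each basis vector v_i, ℓ(v_i) = <v_i, a> is a linear equation in the a_j's. Collect the n equations into a matrix system V a = ℓ, where row i of V is v_i (expressed in the standard basis). Since V is invertible (lower-triangular with 1s on the diagonal, up to permutation), solve by back-substitution:
  V =
[[0, 0, 1],
 [1, 0, 0],
 [-1, 1, 0]]
  V a = (-2, 1, -5)
Solving gives a = (1, -4, -2).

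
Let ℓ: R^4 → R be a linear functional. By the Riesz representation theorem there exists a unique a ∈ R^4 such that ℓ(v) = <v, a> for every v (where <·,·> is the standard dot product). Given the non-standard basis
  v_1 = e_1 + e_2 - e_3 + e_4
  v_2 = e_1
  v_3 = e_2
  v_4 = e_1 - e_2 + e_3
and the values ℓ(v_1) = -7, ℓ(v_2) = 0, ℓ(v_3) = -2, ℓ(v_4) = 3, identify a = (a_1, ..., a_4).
a = (0, -2, 1, -4)

Write a = (a_1, ..., a_4) in the standard basis. For each basis vector v_i, ℓ(v_i) = <v_i, a> is a linear equation in the a_j's. Collect the n equations into a matrix system V a = ℓ, where row i of V is v_i (expressed in the standard basis). Since V is invertible (lower-triangular with 1s on the diagonal, up to permutation), solve by back-substitution:
  V =
[[1, 1, -1, 1],
 [1, 0, 0, 0],
 [0, 1, 0, 0],
 [1, -1, 1, 0]]
  V a = (-7, 0, -2, 3)
Solving gives a = (0, -2, 1, -4).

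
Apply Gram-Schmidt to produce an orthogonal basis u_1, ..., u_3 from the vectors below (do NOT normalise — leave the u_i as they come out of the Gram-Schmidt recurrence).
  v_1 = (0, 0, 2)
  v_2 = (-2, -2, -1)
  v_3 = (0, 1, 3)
Orthogonal basis:
  u_1 = (0, 0, 2)
  u_2 = (-2, -2, 0)
  u_3 = (-1/2, 1/2, 0)

Apply the Gram-Schmidt recurrence
  u_1 = v_1
  u_i = v_i − Σ_{j<i} ((v_i · u_j) / (u_j · u_j)) · u_j.

Step by step this gives:
  u_1 = (0, 0, 2)
  u_2 = (-2, -2, 0)
  u_3 = (-1/2, 1/2, 0)

Orthogonality check:
  u_2 · u_1 = 0 (should be 0)
  u_3 · u_1 = 0 (should be 0)
  u_3 · u_2 = 0 (should be 0)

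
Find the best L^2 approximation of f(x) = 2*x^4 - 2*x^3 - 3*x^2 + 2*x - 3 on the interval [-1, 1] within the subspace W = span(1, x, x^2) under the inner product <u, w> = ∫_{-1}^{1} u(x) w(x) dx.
g(x) = -9*x^2/7 + 4*x/5 - 111/35

The best approximation g ∈ W is the orthogonal projection of f onto W. Writing g = a_0 + a_1 x + a_2 x^2, the coefficients solve the normal equations G · a = b where
  G_{ij} = <φ_i, φ_j> and b_i = <f, φ_i>, with φ_0 = 1, φ_1 = x, φ_2 = x^2.
G =
  [2, 0, 2/3]
  [0, 2/3, 0]
  [2/3, 0, 2/5],
b = (-36/5, 8/15, -92/35).
Solving gives a_0 = -111/35, a_1 = 4/5, a_2 = -9/7, so
  g(x) = -9*x^2/7 + 4*x/5 - 111/35.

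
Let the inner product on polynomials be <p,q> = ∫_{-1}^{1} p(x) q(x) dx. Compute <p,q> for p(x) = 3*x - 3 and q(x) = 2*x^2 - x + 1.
<p,q> = -12

Expand the product: p(x)·q(x) = 6*x^3 - 9*x^2 + 6*x - 3.
∫_{-1}^{1} of each monomial x^k gives [2/(k+1) if k even, 0 if k odd]. Integrating term-by-term (or equivalently evaluating the antiderivative F(x) = 3*x^4/2 - 3*x^3 + 3*x^2 - 3*x at the endpoints):
  F(1) − F(−1) = -3/2 − (21/2) = -12.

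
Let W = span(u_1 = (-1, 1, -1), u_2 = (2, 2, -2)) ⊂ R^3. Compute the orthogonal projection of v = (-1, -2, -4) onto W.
proj_W(v) = (-1, 1, -1)

Set up U = [u_1 | ... | u_2] ∈ R^(3×2). The projector onto W = col(U) is P = U (U^T U)^(-1) U^T.
Compute U^T U =
  [3, 2]
  [2, 12],
and U^T v = (3, 2).
Solve U^T U · c = U^T v for the coefficients: c = (1, 0). The projection is proj_W(v) = U c.
Check: (v - proj_W(v)) · u_1 = 0  (should be 0).
Check: (v - proj_W(v)) · u_2 = 0  (should be 0).
Result: proj_W(v) = (-1, 1, -1).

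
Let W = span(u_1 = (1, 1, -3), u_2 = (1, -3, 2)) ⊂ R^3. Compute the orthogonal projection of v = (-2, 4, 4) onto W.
proj_W(v) = (-167/45, 25/9, 136/45)

Set up U = [u_1 | ... | u_2] ∈ R^(3×2). The projector onto W = col(U) is P = U (U^T U)^(-1) U^T.
Compute U^T U =
  [11, -8]
  [-8, 14],
and U^T v = (-10, -6).
Solve U^T U · c = U^T v for the coefficients: c = (-94/45, -73/45). The projection is proj_W(v) = U c.
Check: (v - proj_W(v)) · u_1 = 0  (should be 0).
Check: (v - proj_W(v)) · u_2 = 0  (should be 0).
Result: proj_W(v) = (-167/45, 25/9, 136/45).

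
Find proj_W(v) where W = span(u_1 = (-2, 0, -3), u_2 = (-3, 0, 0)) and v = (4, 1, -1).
proj_W(v) = (4, 0, -1)

Set up U = [u_1 | ... | u_2] ∈ R^(3×2). The projector onto W = col(U) is P = U (U^T U)^(-1) U^T.
Compute U^T U =
  [13, 6]
  [6, 9],
and U^T v = (-5, -12).
Solve U^T U · c = U^T v for the coefficients: c = (1/3, -14/9). The projection is proj_W(v) = U c.
Check: (v - proj_W(v)) · u_1 = 0  (should be 0).
Check: (v - proj_W(v)) · u_2 = 0  (should be 0).
Result: proj_W(v) = (4, 0, -1).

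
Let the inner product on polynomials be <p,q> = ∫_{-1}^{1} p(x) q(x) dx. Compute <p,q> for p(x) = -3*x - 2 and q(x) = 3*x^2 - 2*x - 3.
<p,q> = 12

Expand the product: p(x)·q(x) = -9*x^3 + 13*x + 6.
∫_{-1}^{1} of each monomial x^k gives [2/(k+1) if k even, 0 if k odd]. Integrating term-by-term (or equivalently evaluating the antiderivative F(x) = -9*x^4/4 + 13*x^2/2 + 6*x at the endpoints):
  F(1) − F(−1) = 41/4 − (-7/4) = 12.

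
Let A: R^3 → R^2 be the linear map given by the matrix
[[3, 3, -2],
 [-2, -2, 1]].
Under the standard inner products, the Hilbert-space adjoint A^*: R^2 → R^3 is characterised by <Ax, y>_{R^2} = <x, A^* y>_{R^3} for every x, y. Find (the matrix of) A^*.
A^* = A^T =
[[3, -2],
 [3, -2],
 [-2, 1]]

For real matrices with standard dot products, the defining identity <Ax, y> = <x, A^* y> gives (Ax)^T y = x^T (A^*) y, i.e. x^T A^T y = x^T (A^*) y. Since this holds for all x, y, we must have A^* = A^T. Therefore
A^* =
[[3, -2],
 [3, -2],
 [-2, 1]].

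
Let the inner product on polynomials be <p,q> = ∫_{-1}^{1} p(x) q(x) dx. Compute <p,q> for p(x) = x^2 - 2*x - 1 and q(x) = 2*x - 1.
<p,q> = -4/3

Expand the product: p(x)·q(x) = 2*x^3 - 5*x^2 + 1.
∫_{-1}^{1} of each monomial x^k gives [2/(k+1) if k even, 0 if k odd]. Integrating term-by-term (or equivalently evaluating the antiderivative F(x) = x^4/2 - 5*x^3/3 + x at the endpoints):
  F(1) − F(−1) = -1/6 − (7/6) = -4/3.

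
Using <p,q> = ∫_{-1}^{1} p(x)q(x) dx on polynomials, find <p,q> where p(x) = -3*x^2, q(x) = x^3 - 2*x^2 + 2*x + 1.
<p,q> = 2/5

Expand the product: p(x)·q(x) = -3*x^5 + 6*x^4 - 6*x^3 - 3*x^2.
∫_{-1}^{1} of each monomial x^k gives [2/(k+1) if k even, 0 if k odd]. Integrating term-by-term (or equivalently evaluating the antiderivative F(x) = -x^6/2 + 6*x^5/5 - 3*x^4/2 - x^3 at the endpoints):
  F(1) − F(−1) = -9/5 − (-11/5) = 2/5.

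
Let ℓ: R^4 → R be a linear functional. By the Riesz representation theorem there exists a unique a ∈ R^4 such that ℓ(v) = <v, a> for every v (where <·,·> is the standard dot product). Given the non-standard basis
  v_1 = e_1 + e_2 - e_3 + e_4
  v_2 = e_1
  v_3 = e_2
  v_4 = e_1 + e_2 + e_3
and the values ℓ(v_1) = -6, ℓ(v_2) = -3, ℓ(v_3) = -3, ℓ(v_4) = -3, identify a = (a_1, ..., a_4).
a = (-3, -3, 3, 3)

Write a = (a_1, ..., a_4) in the standard basis. For each basis vector v_i, ℓ(v_i) = <v_i, a> is a linear equation in the a_j's. Collect the n equations into a matrix system V a = ℓ, where row i of V is v_i (expressed in the standard basis). Since V is invertible (lower-triangular with 1s on the diagonal, up to permutation), solve by back-substitution:
  V =
[[1, 1, -1, 1],
 [1, 0, 0, 0],
 [0, 1, 0, 0],
 [1, 1, 1, 0]]
  V a = (-6, -3, -3, -3)
Solving gives a = (-3, -3, 3, 3).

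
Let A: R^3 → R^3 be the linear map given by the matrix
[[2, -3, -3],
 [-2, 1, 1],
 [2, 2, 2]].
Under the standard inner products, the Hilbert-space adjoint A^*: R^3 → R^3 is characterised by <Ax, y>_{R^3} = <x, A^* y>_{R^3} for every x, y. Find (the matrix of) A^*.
A^* = A^T =
[[2, -2, 2],
 [-3, 1, 2],
 [-3, 1, 2]]

For real matrices with standard dot products, the defining identity <Ax, y> = <x, A^* y> gives (Ax)^T y = x^T (A^*) y, i.e. x^T A^T y = x^T (A^*) y. Since this holds for all x, y, we must have A^* = A^T. Therefore
A^* =
[[2, -2, 2],
 [-3, 1, 2],
 [-3, 1, 2]].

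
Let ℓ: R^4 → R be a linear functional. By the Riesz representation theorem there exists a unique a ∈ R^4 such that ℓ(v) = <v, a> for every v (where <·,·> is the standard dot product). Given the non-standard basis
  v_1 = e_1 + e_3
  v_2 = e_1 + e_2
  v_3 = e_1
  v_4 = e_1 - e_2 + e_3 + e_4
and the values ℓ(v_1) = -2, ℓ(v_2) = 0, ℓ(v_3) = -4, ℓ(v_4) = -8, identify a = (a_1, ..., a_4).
a = (-4, 4, 2, -2)

Write a = (a_1, ..., a_4) in the standard basis. For each basis vector v_i, ℓ(v_i) = <v_i, a> is a linear equation in the a_j's. Collect the n equations into a matrix system V a = ℓ, where row i of V is v_i (expressed in the standard basis). Since V is invertible (lower-triangular with 1s on the diagonal, up to permutation), solve by back-substitution:
  V =
[[1, 0, 1, 0],
 [1, 1, 0, 0],
 [1, 0, 0, 0],
 [1, -1, 1, 1]]
  V a = (-2, 0, -4, -8)
Solving gives a = (-4, 4, 2, -2).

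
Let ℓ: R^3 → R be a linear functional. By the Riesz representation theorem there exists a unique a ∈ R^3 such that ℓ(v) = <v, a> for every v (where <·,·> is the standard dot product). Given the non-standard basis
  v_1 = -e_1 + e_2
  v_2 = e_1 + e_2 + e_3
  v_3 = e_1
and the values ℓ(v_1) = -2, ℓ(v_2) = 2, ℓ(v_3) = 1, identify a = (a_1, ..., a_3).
a = (1, -1, 2)

Write a = (a_1, ..., a_3) in the standard basis. For each basis vector v_i, ℓ(v_i) = <v_i, a> is a linear equation in the a_j's. Collect the n equations into a matrix system V a = ℓ, where row i of V is v_i (expressed in the standard basis). Since V is invertible (lower-triangular with 1s on the diagonal, up to permutation), solve by back-substitution:
  V =
[[-1, 1, 0],
 [1, 1, 1],
 [1, 0, 0]]
  V a = (-2, 2, 1)
Solving gives a = (1, -1, 2).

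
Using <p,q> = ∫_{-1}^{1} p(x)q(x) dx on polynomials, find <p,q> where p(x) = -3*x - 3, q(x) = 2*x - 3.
<p,q> = 14

Expand the product: p(x)·q(x) = -6*x^2 + 3*x + 9.
∫_{-1}^{1} of each monomial x^k gives [2/(k+1) if k even, 0 if k odd]. Integrating term-by-term (or equivalently evaluating the antiderivative F(x) = -2*x^3 + 3*x^2/2 + 9*x at the endpoints):
  F(1) − F(−1) = 17/2 − (-11/2) = 14.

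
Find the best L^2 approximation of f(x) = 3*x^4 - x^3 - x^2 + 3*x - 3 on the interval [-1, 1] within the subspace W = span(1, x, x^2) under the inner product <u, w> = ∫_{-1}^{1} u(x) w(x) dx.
g(x) = 11*x^2/7 + 12*x/5 - 114/35

The best approximation g ∈ W is the orthogonal projection of f onto W. Writing g = a_0 + a_1 x + a_2 x^2, the coefficients solve the normal equations G · a = b where
  G_{ij} = <φ_i, φ_j> and b_i = <f, φ_i>, with φ_0 = 1, φ_1 = x, φ_2 = x^2.
G =
  [2, 0, 2/3]
  [0, 2/3, 0]
  [2/3, 0, 2/5],
b = (-82/15, 8/5, -54/35).
Solving gives a_0 = -114/35, a_1 = 12/5, a_2 = 11/7, so
  g(x) = 11*x^2/7 + 12*x/5 - 114/35.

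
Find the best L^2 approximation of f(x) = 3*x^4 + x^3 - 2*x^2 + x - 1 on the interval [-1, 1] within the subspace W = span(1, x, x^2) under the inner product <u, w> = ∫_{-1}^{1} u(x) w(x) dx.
g(x) = 4*x^2/7 + 8*x/5 - 44/35

The best approximation g ∈ W is the orthogonal projection of f onto W. Writing g = a_0 + a_1 x + a_2 x^2, the coefficients solve the normal equations G · a = b where
  G_{ij} = <φ_i, φ_j> and b_i = <f, φ_i>, with φ_0 = 1, φ_1 = x, φ_2 = x^2.
G =
  [2, 0, 2/3]
  [0, 2/3, 0]
  [2/3, 0, 2/5],
b = (-32/15, 16/15, -64/105).
Solving gives a_0 = -44/35, a_1 = 8/5, a_2 = 4/7, so
  g(x) = 4*x^2/7 + 8*x/5 - 44/35.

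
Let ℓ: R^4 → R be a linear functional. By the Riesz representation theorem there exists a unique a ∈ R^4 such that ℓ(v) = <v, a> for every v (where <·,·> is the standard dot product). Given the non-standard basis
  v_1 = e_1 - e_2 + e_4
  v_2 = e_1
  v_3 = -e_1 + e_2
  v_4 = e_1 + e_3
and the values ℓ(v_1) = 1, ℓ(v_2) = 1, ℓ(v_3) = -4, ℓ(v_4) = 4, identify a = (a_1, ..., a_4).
a = (1, -3, 3, -3)

Write a = (a_1, ..., a_4) in the standard basis. For each basis vector v_i, ℓ(v_i) = <v_i, a> is a linear equation in the a_j's. Collect the n equations into a matrix system V a = ℓ, where row i of V is v_i (expressed in the standard basis). Since V is invertible (lower-triangular with 1s on the diagonal, up to permutation), solve by back-substitution:
  V =
[[1, -1, 0, 1],
 [1, 0, 0, 0],
 [-1, 1, 0, 0],
 [1, 0, 1, 0]]
  V a = (1, 1, -4, 4)
Solving gives a = (1, -3, 3, -3).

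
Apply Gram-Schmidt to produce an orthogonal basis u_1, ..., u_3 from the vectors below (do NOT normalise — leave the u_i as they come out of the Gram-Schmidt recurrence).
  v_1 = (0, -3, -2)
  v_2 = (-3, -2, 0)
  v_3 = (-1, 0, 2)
Orthogonal basis:
  u_1 = (0, -3, -2)
  u_2 = (-3, -8/13, 12/13)
  u_3 = (8/19, -12/19, 18/19)

Apply the Gram-Schmidt recurrence
  u_1 = v_1
  u_i = v_i − Σ_{j<i} ((v_i · u_j) / (u_j · u_j)) · u_j.

Step by step this gives:
  u_1 = (0, -3, -2)
  u_2 = (-3, -8/13, 12/13)
  u_3 = (8/19, -12/19, 18/19)

Orthogonality check:
  u_2 · u_1 = 0 (should be 0)
  u_3 · u_1 = 0 (should be 0)
  u_3 · u_2 = 0 (should be 0)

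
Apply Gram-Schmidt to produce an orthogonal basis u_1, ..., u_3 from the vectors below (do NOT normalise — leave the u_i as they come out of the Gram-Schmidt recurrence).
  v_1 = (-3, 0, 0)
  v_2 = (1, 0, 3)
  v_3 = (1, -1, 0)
Orthogonal basis:
  u_1 = (-3, 0, 0)
  u_2 = (0, 0, 3)
  u_3 = (0, -1, 0)

Apply the Gram-Schmidt recurrence
  u_1 = v_1
  u_i = v_i − Σ_{j<i} ((v_i · u_j) / (u_j · u_j)) · u_j.

Step by step this gives:
  u_1 = (-3, 0, 0)
  u_2 = (0, 0, 3)
  u_3 = (0, -1, 0)

Orthogonality check:
  u_2 · u_1 = 0 (should be 0)
  u_3 · u_1 = 0 (should be 0)
  u_3 · u_2 = 0 (should be 0)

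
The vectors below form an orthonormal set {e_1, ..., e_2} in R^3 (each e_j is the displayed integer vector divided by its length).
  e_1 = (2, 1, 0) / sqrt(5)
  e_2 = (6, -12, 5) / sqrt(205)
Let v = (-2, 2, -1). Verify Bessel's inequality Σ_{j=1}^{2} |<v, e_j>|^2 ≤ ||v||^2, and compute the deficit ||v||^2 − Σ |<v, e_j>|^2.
Σ |<v, e_j>|^2 = 9; ||v||^2 = 9; deficit = 0

Write each e_j = u_j / sqrt(<u_j, u_j>) where u_j is the displayed integer vector. Then <v, e_j> = <v, u_j> / sqrt(<u_j, u_j>), so |<v, e_j>|^2 = <v, u_j>^2 / <u_j, u_j>.
Coefficients: <v, e_1> = -2/sqrt(5), <v, e_2> = -41/sqrt(205).
Square and sum: Σ |<v, e_j>|^2 = 9.
Compute ||v||^2 = v·v = 9.
Deficit = 9 − 9 = 0 ≥ 0, confirming Bessel's inequality. (The deficit equals ||v − Σ <v,e_j> e_j||^2, the squared distance from v to span{e_j}.)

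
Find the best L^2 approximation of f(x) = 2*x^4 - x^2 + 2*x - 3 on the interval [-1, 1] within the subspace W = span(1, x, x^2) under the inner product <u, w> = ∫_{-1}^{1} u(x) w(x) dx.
g(x) = 5*x^2/7 + 2*x - 111/35

The best approximation g ∈ W is the orthogonal projection of f onto W. Writing g = a_0 + a_1 x + a_2 x^2, the coefficients solve the normal equations G · a = b where
  G_{ij} = <φ_i, φ_j> and b_i = <f, φ_i>, with φ_0 = 1, φ_1 = x, φ_2 = x^2.
G =
  [2, 0, 2/3]
  [0, 2/3, 0]
  [2/3, 0, 2/5],
b = (-88/15, 4/3, -64/35).
Solving gives a_0 = -111/35, a_1 = 2, a_2 = 5/7, so
  g(x) = 5*x^2/7 + 2*x - 111/35.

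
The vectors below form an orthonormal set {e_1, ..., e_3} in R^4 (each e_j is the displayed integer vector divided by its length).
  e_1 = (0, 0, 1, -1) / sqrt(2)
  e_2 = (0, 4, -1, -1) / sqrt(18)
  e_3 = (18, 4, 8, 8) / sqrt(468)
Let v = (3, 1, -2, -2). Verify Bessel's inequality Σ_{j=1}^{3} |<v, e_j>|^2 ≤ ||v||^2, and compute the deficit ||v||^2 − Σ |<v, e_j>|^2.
Σ |<v, e_j>|^2 = 5; ||v||^2 = 18; deficit = 13

Write each e_j = u_j / sqrt(<u_j, u_j>) where u_j is the displayed integer vector. Then <v, e_j> = <v, u_j> / sqrt(<u_j, u_j>), so |<v, e_j>|^2 = <v, u_j>^2 / <u_j, u_j>.
Coefficients: <v, e_1> = 0/sqrt(2), <v, e_2> = 8/sqrt(18), <v, e_3> = 26/sqrt(468).
Square and sum: Σ |<v, e_j>|^2 = 5.
Compute ||v||^2 = v·v = 18.
Deficit = 18 − 5 = 13 ≥ 0, confirming Bessel's inequality. (The deficit equals ||v − Σ <v,e_j> e_j||^2, the squared distance from v to span{e_j}.)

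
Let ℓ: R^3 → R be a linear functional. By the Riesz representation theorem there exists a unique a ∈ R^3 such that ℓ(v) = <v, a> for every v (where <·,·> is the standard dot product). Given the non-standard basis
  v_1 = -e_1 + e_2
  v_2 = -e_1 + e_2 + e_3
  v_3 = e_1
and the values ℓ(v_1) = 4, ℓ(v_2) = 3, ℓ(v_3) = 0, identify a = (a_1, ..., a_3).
a = (0, 4, -1)

Write a = (a_1, ..., a_3) in the standard basis. For each basis vector v_i, ℓ(v_i) = <v_i, a> is a linear equation in the a_j's. Collect the n equations into a matrix system V a = ℓ, where row i of V is v_i (expressed in the standard basis). Since V is invertible (lower-triangular with 1s on the diagonal, up to permutation), solve by back-substitution:
  V =
[[-1, 1, 0],
 [-1, 1, 1],
 [1, 0, 0]]
  V a = (4, 3, 0)
Solving gives a = (0, 4, -1).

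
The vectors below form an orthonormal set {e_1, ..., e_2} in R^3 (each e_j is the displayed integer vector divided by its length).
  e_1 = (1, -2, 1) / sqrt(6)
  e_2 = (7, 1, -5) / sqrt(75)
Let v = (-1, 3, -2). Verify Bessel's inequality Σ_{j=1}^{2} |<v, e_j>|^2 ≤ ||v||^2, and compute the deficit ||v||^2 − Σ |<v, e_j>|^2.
Σ |<v, e_j>|^2 = 699/50; ||v||^2 = 14; deficit = 1/50

Write each e_j = u_j / sqrt(<u_j, u_j>) where u_j is the displayed integer vector. Then <v, e_j> = <v, u_j> / sqrt(<u_j, u_j>), so |<v, e_j>|^2 = <v, u_j>^2 / <u_j, u_j>.
Coefficients: <v, e_1> = -9/sqrt(6), <v, e_2> = 6/sqrt(75).
Square and sum: Σ |<v, e_j>|^2 = 699/50.
Compute ||v||^2 = v·v = 14.
Deficit = 14 − 699/50 = 1/50 ≥ 0, confirming Bessel's inequality. (The deficit equals ||v − Σ <v,e_j> e_j||^2, the squared distance from v to span{e_j}.)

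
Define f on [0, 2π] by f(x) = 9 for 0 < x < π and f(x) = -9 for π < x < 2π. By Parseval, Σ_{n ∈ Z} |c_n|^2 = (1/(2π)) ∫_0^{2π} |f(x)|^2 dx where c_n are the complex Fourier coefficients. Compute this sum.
Σ |c_n|^2 = 81

Parseval equates the L^2 energy of f (normalised by 1/(2π)) with the ℓ^2 sum of its Fourier coefficients: (1/(2π)) ∫_0^{2π} |f|^2 = Σ |c_n|^2.
Compute the left side: (1/(2π)) [∫_0^π 9^2 dx + ∫_π^{2π} (-9)^2 dx] = (1/(2π)) · (81π + 81π) = (81 + 81)/2 = 81.
So Σ_{n ∈ Z} |c_n|^2 = 81.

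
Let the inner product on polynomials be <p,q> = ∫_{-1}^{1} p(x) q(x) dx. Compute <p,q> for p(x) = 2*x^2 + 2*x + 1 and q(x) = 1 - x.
<p,q> = 2

Expand the product: p(x)·q(x) = -2*x^3 + x + 1.
∫_{-1}^{1} of each monomial x^k gives [2/(k+1) if k even, 0 if k odd]. Integrating term-by-term (or equivalently evaluating the antiderivative F(x) = -x^4/2 + x^2/2 + x at the endpoints):
  F(1) − F(−1) = 1 − (-1) = 2.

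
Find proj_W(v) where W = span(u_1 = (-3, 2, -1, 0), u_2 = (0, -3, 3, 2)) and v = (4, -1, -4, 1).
proj_W(v) = (849/227, -2/227, -281/227, -376/227)

Set up U = [u_1 | ... | u_2] ∈ R^(4×2). The projector onto W = col(U) is P = U (U^T U)^(-1) U^T.
Compute U^T U =
  [14, -9]
  [-9, 22],
and U^T v = (-10, -7).
Solve U^T U · c = U^T v for the coefficients: c = (-283/227, -188/227). The projection is proj_W(v) = U c.
Check: (v - proj_W(v)) · u_1 = 0  (should be 0).
Check: (v - proj_W(v)) · u_2 = 0  (should be 0).
Result: proj_W(v) = (849/227, -2/227, -281/227, -376/227).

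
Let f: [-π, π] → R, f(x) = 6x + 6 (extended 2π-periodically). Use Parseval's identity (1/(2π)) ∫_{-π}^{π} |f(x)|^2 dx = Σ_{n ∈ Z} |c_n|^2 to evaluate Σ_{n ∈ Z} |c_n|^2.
Σ |c_n|^2 = 12π^2 + 36

Expand and integrate term by term over [-π, π]:
  ∫ (6x)^2 dx = 36·(2π^3/3); ∫ 2·6·(6)·x dx = 0 (odd integrand); ∫ 6^2 dx = 36·2π.
So (1/(2π)) ∫_{-π}^{π} (6x + 6)^2 dx = 36π^2/3 + 36 = 12π^2 + 36.
Parseval ⇒ Σ |c_n|^2 = 12π^2 + 36.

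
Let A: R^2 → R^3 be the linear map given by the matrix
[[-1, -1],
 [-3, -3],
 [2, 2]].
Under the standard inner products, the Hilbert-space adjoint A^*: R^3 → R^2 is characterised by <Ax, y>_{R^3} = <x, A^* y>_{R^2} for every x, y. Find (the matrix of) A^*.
A^* = A^T =
[[-1, -3, 2],
 [-1, -3, 2]]

For real matrices with standard dot products, the defining identity <Ax, y> = <x, A^* y> gives (Ax)^T y = x^T (A^*) y, i.e. x^T A^T y = x^T (A^*) y. Since this holds for all x, y, we must have A^* = A^T. Therefore
A^* =
[[-1, -3, 2],
 [-1, -3, 2]].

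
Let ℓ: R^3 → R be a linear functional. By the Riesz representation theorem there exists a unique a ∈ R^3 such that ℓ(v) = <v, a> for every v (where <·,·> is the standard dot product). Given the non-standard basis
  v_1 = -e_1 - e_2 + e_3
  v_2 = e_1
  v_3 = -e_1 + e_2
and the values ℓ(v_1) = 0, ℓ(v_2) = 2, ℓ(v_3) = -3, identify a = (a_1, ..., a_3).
a = (2, -1, 1)

Write a = (a_1, ..., a_3) in the standard basis. For each basis vector v_i, ℓ(v_i) = <v_i, a> is a linear equation in the a_j's. Collect the n equations into a matrix system V a = ℓ, where row i of V is v_i (expressed in the standard basis). Since V is invertible (lower-triangular with 1s on the diagonal, up to permutation), solve by back-substitution:
  V =
[[-1, -1, 1],
 [1, 0, 0],
 [-1, 1, 0]]
  V a = (0, 2, -3)
Solving gives a = (2, -1, 1).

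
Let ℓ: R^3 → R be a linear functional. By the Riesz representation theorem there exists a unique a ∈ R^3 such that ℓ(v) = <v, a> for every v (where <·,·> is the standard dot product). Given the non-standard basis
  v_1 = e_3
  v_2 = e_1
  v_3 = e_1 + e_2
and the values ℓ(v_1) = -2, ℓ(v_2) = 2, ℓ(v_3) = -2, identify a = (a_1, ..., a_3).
a = (2, -4, -2)

Write a = (a_1, ..., a_3) in the standard basis. For each basis vector v_i, ℓ(v_i) = <v_i, a> is a linear equation in the a_j's. Collect the n equations into a matrix system V a = ℓ, where row i of V is v_i (expressed in the standard basis). Since V is invertible (lower-triangular with 1s on the diagonal, up to permutation), solve by back-substitution:
  V =
[[0, 0, 1],
 [1, 0, 0],
 [1, 1, 0]]
  V a = (-2, 2, -2)
Solving gives a = (2, -4, -2).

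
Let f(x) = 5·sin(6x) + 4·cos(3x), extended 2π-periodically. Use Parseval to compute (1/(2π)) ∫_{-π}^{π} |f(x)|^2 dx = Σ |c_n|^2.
Σ |c_n|^2 = 41/2

Expand |f|^2 and use orthogonality of {sin(nx), cos(mx)} on [-π, π]:
  ∫_{-π}^{π} sin(nx)^2 dx = π, ∫ cos(mx)^2 dx = π, and cross terms integrate to 0.
So ∫_{-π}^{π} f(x)^2 dx = 5^2 · π + 4^2 · π = (25 + 16)π.
Divide by 2π: (25 + 16)/2 = 41/2.
By Parseval, this equals Σ |c_n|^2.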